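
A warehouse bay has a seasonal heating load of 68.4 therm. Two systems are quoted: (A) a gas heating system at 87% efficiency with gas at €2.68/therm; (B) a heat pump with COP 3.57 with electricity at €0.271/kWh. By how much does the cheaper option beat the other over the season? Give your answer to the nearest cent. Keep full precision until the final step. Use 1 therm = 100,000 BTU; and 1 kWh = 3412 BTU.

€58.53

Heat load = 68.4 therm × 100,000 = 6,840,000 BTU
Gas: input = 6,840,000 / 0.87 = 7,862,069 BTU = 78.62 therm → 78.62 × €2.68 = €210.70
Heat pump: 6,840,000 BTU / 3412 = 2,005 kWh heat; / 3.57 = 561.5 kWh in → × €0.271 = €152.18
Difference = |€210.70 − €152.18| = €58.53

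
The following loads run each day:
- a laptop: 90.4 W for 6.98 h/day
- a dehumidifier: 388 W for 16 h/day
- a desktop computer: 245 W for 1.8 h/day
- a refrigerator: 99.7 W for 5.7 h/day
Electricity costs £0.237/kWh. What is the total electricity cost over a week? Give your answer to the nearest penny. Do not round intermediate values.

£13.02

laptop: 90.4 W × 6.98 h × 7 d = 4,417 Wh = 4.417 kWh
dehumidifier: 388 W × 16 h × 7 d = 43,456 Wh = 43.46 kWh
desktop computer: 245 W × 1.8 h × 7 d = 3,087 Wh = 3.087 kWh
refrigerator: 99.7 W × 5.7 h × 7 d = 3,978 Wh = 3.978 kWh
Total energy = 4.417 + 43.46 + 3.087 + 3.978 = 54.94 kWh
Cost = 54.94 kWh × £0.237 = £13.02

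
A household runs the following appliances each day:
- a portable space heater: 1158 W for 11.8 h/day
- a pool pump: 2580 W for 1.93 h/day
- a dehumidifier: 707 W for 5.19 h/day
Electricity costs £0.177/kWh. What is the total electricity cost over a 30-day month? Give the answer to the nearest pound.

£118

portable space heater: 1158 W × 11.8 h × 30 d = 409,932 Wh = 409.9 kWh
pool pump: 2580 W × 1.93 h × 30 d = 149,382 Wh = 149.4 kWh
dehumidifier: 707 W × 5.19 h × 30 d = 110,080 Wh = 110.1 kWh
Total energy = 409.9 + 149.4 + 110.1 = 669.4 kWh
Cost = 669.4 kWh × £0.177 = £118.48 ≈ £118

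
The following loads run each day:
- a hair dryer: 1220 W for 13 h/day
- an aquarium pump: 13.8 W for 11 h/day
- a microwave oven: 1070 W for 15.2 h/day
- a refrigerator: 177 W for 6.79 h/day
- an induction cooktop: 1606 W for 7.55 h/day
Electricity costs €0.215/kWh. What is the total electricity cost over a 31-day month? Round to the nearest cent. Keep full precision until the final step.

hair dryer: 1220 W × 13 h × 31 d = 491,660 Wh = 491.7 kWh
aquarium pump: 13.8 W × 11 h × 31 d = 4,706 Wh = 4.706 kWh
microwave oven: 1070 W × 15.2 h × 31 d = 504,184 Wh = 504.2 kWh
refrigerator: 177 W × 6.79 h × 31 d = 37,257 Wh = 37.26 kWh
induction cooktop: 1606 W × 7.55 h × 31 d = 375,884 Wh = 375.9 kWh
Total energy = 491.7 + 4.706 + 504.2 + 37.26 + 375.9 = 1,414 kWh
Cost = 1,414 kWh × €0.215 = €303.94

€303.94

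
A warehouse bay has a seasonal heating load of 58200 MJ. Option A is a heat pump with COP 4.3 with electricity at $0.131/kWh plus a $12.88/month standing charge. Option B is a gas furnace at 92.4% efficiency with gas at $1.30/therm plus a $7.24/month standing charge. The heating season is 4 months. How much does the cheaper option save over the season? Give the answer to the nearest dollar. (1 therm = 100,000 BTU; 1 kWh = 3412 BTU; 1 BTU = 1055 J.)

$261

Heat load = 58200 MJ = 58,200,000,000 J / 1055 = 55,165,877 BTU
Gas: input = 55,165,877 / 0.924 = 59,703,330 BTU = 597 therm → 597 × $1.30 = $776.14; + 4 × $7.24 standing = $805.10
Heat pump: 55,165,877 BTU / 3412 = 16,170 kWh heat; / 4.3 = 3,760 kWh in → × $0.131 = $492.57; + 4 × $12.88 standing = $544.09
Difference = |$805.10 − $544.09| = $261.02 ≈ $261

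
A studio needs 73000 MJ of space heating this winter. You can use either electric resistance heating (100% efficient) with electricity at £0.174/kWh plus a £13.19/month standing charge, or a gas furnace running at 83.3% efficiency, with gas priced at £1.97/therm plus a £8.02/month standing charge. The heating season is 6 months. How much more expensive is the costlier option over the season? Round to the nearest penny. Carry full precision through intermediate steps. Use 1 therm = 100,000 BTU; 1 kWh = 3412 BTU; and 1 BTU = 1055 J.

Heat load = 73000 MJ = 73,000,000,000 J / 1055 = 69,194,313 BTU
Gas: input = 69,194,313 / 0.833 = 83,066,402 BTU = 830.7 therm → 830.7 × £1.97 = £1,636.41; + 6 × £8.02 standing = £1,684.53
Electric: 69,194,313 BTU / 3412 = 20,280 kWh → × £0.174 = £3,528.67; + 6 × £13.19 standing = £3,607.81
Difference = |£1,684.53 − £3,607.81| = £1,923.28

£1923.28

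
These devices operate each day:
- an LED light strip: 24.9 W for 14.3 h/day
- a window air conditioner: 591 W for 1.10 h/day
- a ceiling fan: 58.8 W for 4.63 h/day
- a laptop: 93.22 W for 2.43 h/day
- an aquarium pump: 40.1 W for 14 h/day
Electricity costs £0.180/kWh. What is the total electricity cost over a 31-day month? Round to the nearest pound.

LED light strip: 24.9 W × 14.3 h × 31 d = 11,038 Wh = 11.04 kWh
window air conditioner: 591 W × 1.10 h × 31 d = 20,153 Wh = 20.15 kWh
ceiling fan: 58.8 W × 4.63 h × 31 d = 8,440 Wh = 8.44 kWh
laptop: 93.22 W × 2.43 h × 31 d = 7,022 Wh = 7.022 kWh
aquarium pump: 40.1 W × 14 h × 31 d = 17,403 Wh = 17.4 kWh
Total energy = 11.04 + 20.15 + 8.44 + 7.022 + 17.4 = 64.06 kWh
Cost = 64.06 kWh × £0.180 = £11.53 ≈ £12

£12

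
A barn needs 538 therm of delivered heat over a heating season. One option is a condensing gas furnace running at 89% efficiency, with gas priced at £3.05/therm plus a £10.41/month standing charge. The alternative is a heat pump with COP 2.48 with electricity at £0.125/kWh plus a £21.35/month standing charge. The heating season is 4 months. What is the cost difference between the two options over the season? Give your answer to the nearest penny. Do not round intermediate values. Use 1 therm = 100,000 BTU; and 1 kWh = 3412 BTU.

Heat load = 538 therm × 100,000 = 53,800,000 BTU
Gas: input = 53,800,000 / 0.89 = 60,449,438 BTU = 604.5 therm → 604.5 × £3.05 = £1,843.71; + 4 × £10.41 standing = £1,885.35
Heat pump: 53,800,000 BTU / 3412 = 15,770 kWh heat; / 2.48 = 6,358 kWh in → × £0.125 = £794.75; + 4 × £21.35 standing = £880.15
Difference = |£1,885.35 − £880.15| = £1,005.20

£1005.20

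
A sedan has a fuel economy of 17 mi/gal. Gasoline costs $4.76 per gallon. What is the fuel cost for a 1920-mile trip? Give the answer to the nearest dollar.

$538

Fuel = 1920 mi / 17 mpg = 112.9 gal
Cost = 112.9 gal × $4.76/gal = $537.60 ≈ $538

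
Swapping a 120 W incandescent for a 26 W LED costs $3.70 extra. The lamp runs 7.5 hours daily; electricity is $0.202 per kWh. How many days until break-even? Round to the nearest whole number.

Power saved = 120 − 26 = 94 W
Daily energy saved = 94 W × 7.5 h = 705 Wh = 0.705 kWh
Daily savings = 0.705 × $0.202 = $0.1424
Payback = $3.70 / $0.1424 per day = 25.98 days

26 days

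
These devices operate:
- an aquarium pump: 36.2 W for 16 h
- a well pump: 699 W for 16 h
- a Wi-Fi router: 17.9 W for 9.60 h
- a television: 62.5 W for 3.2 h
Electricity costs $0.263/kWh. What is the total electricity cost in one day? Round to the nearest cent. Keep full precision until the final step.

aquarium pump: 36.2 W × 16 h = 579 Wh = 0.5792 kWh
well pump: 699 W × 16 h = 11,184 Wh = 11.18 kWh
Wi-Fi router: 17.9 W × 9.60 h = 172 Wh = 0.1718 kWh
television: 62.5 W × 3.2 h = 200 Wh = 0.2 kWh
Total energy = 0.5792 + 11.18 + 0.1718 + 0.2 = 12.14 kWh
Cost = 12.14 kWh × $0.263 = $3.19

$3.19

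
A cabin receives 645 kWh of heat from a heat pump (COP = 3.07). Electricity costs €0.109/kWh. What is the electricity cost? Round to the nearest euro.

€23

Electrical input = 645 kWh / 3.07 = 210.1 kWh
Cost = 210.1 × €0.109/kWh = €22.90 ≈ €23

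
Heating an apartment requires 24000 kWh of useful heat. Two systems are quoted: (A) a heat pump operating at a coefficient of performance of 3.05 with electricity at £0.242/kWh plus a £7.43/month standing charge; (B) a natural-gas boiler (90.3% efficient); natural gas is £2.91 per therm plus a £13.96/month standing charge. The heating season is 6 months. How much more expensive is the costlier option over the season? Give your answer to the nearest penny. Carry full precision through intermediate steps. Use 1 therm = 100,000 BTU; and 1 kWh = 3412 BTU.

£773.83

Heat load = 24000 kWh × 3412 = 81,888,000 BTU
Gas: input = 81,888,000 / 0.903 = 90,684,385 BTU = 906.8 therm → 906.8 × £2.91 = £2,638.92; + 6 × £13.96 standing = £2,722.68
Heat pump: 81,888,000 BTU / 3412 = 24,000 kWh heat; / 3.05 = 7,869 kWh in → × £0.242 = £1,904.26; + 6 × £7.43 standing = £1,948.84
Difference = |£2,722.68 − £1,948.84| = £773.83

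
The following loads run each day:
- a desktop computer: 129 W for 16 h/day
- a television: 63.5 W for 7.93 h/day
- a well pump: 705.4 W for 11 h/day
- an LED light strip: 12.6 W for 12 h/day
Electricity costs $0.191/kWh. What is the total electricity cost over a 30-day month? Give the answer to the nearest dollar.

desktop computer: 129 W × 16 h × 30 d = 61,920 Wh = 61.92 kWh
television: 63.5 W × 7.93 h × 30 d = 15,107 Wh = 15.11 kWh
well pump: 705.4 W × 11 h × 30 d = 232,782 Wh = 232.8 kWh
LED light strip: 12.6 W × 12 h × 30 d = 4,536 Wh = 4.536 kWh
Total energy = 61.92 + 15.11 + 232.8 + 4.536 = 314.3 kWh
Cost = 314.3 kWh × $0.191 = $60.04 ≈ $60

$60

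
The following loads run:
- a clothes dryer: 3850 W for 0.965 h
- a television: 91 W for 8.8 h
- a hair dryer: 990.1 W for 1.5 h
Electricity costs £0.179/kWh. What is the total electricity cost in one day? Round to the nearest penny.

clothes dryer: 3850 W × 0.965 h = 3,715 Wh = 3.715 kWh
television: 91 W × 8.8 h = 801 Wh = 0.8008 kWh
hair dryer: 990.1 W × 1.5 h = 1,485 Wh = 1.485 kWh
Total energy = 3.715 + 0.8008 + 1.485 = 6.001 kWh
Cost = 6.001 kWh × £0.179 = £1.07

£1.07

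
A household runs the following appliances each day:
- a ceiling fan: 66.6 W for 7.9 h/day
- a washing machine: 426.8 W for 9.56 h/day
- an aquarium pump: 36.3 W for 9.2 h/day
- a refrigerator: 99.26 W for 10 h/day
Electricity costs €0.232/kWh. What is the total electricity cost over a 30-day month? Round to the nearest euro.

€41

ceiling fan: 66.6 W × 7.9 h × 30 d = 15,784 Wh = 15.78 kWh
washing machine: 426.8 W × 9.56 h × 30 d = 122,406 Wh = 122.4 kWh
aquarium pump: 36.3 W × 9.2 h × 30 d = 10,019 Wh = 10.02 kWh
refrigerator: 99.26 W × 10 h × 30 d = 29,778 Wh = 29.78 kWh
Total energy = 15.78 + 122.4 + 10.02 + 29.78 = 178 kWh
Cost = 178 kWh × €0.232 = €41.29 ≈ €41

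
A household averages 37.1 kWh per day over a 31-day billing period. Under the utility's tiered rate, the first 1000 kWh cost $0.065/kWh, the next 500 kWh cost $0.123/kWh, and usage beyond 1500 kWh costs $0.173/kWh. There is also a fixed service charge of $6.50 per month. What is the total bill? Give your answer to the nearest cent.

$89.96

Usage = 37.1 kWh/day × 31 days = 1150.1 kWh
First 1000 kWh × $0.065 = $65.00
Next 150.1 kWh × $0.123 = $18.46
Remaining tier: 0 kWh (not reached)
Energy charge = $83.46; + service $6.50 = $89.96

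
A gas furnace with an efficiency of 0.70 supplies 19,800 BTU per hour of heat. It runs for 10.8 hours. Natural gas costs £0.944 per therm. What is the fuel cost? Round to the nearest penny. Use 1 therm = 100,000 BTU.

£2.88

Heat delivered = 19,800 BTU/h × 10.8 h = 213,840 BTU
Gas input = 213,840 / 0.70 = 305,486 BTU
= 305,486 / 100,000 = 3.055 therm
Cost = 3.055 × £0.944/therm = £2.88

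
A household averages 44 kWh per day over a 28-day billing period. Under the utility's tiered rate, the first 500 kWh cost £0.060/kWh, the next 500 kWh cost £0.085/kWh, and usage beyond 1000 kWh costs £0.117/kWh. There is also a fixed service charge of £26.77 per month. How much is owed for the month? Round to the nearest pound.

Usage = 44 kWh/day × 28 days = 1232 kWh
First 500 kWh × £0.060 = £30.00
Next 500 kWh × £0.085 = £42.50
Remaining 232 kWh × £0.117 = £27.14
Energy charge = £99.64; + service £26.77 = £126.41 ≈ £126

£126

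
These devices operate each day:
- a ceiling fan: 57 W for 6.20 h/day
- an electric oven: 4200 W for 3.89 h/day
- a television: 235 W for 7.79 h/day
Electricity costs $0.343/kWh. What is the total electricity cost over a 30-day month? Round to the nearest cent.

$190.59

ceiling fan: 57 W × 6.20 h × 30 d = 10,602 Wh = 10.6 kWh
electric oven: 4200 W × 3.89 h × 30 d = 490,140 Wh = 490.1 kWh
television: 235 W × 7.79 h × 30 d = 54,920 Wh = 54.92 kWh
Total energy = 10.6 + 490.1 + 54.92 = 555.7 kWh
Cost = 555.7 kWh × $0.343 = $190.59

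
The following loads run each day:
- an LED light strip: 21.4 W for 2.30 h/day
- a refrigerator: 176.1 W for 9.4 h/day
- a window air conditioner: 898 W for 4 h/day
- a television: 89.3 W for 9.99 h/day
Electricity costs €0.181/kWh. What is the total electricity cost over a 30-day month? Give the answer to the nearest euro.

€34

LED light strip: 21.4 W × 2.30 h × 30 d = 1,477 Wh = 1.477 kWh
refrigerator: 176.1 W × 9.4 h × 30 d = 49,660 Wh = 49.66 kWh
window air conditioner: 898 W × 4 h × 30 d = 107,760 Wh = 107.8 kWh
television: 89.3 W × 9.99 h × 30 d = 26,763 Wh = 26.76 kWh
Total energy = 1.477 + 49.66 + 107.8 + 26.76 = 185.7 kWh
Cost = 185.7 kWh × €0.181 = €33.60 ≈ €34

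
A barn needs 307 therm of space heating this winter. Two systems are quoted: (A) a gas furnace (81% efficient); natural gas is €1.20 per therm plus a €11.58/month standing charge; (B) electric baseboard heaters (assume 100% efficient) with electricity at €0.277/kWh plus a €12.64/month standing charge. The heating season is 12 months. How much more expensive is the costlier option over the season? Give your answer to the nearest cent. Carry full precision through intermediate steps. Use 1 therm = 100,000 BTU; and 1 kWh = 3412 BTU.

Heat load = 307 therm × 100,000 = 30,700,000 BTU
Gas: input = 30,700,000 / 0.810 = 37,901,235 BTU = 379 therm → 379 × €1.20 = €454.81; + 12 × €11.58 standing = €593.77
Electric: 30,700,000 BTU / 3412 = 8,998 kWh → × €0.277 = €2,492.35; + 12 × €12.64 standing = €2,644.03
Difference = |€593.77 − €2,644.03| = €2,050.26

€2050.26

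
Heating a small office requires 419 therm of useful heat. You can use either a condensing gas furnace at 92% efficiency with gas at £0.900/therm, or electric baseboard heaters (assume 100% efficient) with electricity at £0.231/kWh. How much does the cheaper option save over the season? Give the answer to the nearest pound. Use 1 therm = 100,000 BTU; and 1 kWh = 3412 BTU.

£2427

Heat load = 419 therm × 100,000 = 41,900,000 BTU
Gas: input = 41,900,000 / 0.92 = 45,543,478 BTU = 455.4 therm → 455.4 × £0.900 = £409.89
Electric: 41,900,000 BTU / 3412 = 12,280 kWh → × £0.231 = £2,836.72
Difference = |£409.89 − £2,836.72| = £2,426.83 ≈ £2427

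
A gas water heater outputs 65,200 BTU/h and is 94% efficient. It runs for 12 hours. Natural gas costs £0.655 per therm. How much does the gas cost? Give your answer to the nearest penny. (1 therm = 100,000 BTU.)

Heat delivered = 65,200 BTU/h × 12 h = 782,400 BTU
Gas input = 782,400 / 0.94 = 832,340 BTU
= 832,340 / 100,000 = 8.323 therm
Cost = 8.323 × £0.655/therm = £5.45

£5.45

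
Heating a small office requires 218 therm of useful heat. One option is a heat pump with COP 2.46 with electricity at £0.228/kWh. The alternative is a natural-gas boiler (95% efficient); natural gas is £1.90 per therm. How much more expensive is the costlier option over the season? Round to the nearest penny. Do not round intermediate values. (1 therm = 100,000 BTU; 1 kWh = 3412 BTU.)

£156.17

Heat load = 218 therm × 100,000 = 21,800,000 BTU
Gas: input = 21,800,000 / 0.95 = 22,947,368 BTU = 229.5 therm → 229.5 × £1.90 = £436.00
Heat pump: 21,800,000 BTU / 3412 = 6,389 kWh heat; / 2.46 = 2,597 kWh in → × £0.228 = £592.17
Difference = |£436.00 − £592.17| = £156.17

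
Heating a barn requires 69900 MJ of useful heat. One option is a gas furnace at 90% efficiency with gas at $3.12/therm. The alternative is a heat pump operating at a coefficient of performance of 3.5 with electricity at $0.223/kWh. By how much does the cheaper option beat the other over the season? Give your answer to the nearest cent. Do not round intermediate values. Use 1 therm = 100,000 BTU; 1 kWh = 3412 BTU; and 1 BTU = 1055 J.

$1059.64

Heat load = 69900 MJ = 69,900,000,000 J / 1055 = 66,255,924 BTU
Gas: input = 66,255,924 / 0.90 = 73,617,694 BTU = 736.2 therm → 736.2 × $3.12 = $2,296.87
Heat pump: 66,255,924 BTU / 3412 = 19,420 kWh heat; / 3.5 = 5,548 kWh in → × $0.223 = $1,237.24
Difference = |$2,296.87 − $1,237.24| = $1,059.64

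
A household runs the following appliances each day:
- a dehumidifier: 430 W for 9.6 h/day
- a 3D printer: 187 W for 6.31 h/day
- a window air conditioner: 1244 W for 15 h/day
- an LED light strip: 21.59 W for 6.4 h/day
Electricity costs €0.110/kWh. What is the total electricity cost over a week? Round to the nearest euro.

dehumidifier: 430 W × 9.6 h × 7 d = 28,896 Wh = 28.9 kWh
3D printer: 187 W × 6.31 h × 7 d = 8,260 Wh = 8.26 kWh
window air conditioner: 1244 W × 15 h × 7 d = 130,620 Wh = 130.6 kWh
LED light strip: 21.59 W × 6.4 h × 7 d = 967 Wh = 0.9672 kWh
Total energy = 28.9 + 8.26 + 130.6 + 0.9672 = 168.7 kWh
Cost = 168.7 kWh × €0.110 = €18.56 ≈ €19

€19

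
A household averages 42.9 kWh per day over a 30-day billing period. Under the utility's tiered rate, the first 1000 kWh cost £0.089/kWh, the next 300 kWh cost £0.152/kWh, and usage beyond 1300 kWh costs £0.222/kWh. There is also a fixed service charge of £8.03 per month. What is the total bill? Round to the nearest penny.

Usage = 42.9 kWh/day × 30 days = 1287 kWh
First 1000 kWh × £0.089 = £89.00
Next 287 kWh × £0.152 = £43.62
Remaining tier: 0 kWh (not reached)
Energy charge = £132.62; + service £8.03 = £140.65

£140.65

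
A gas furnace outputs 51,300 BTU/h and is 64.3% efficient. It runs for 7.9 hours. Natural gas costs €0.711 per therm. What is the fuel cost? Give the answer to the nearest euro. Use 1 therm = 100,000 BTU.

Heat delivered = 51,300 BTU/h × 7.9 h = 405,270 BTU
Gas input = 405,270 / 0.643 = 630,280 BTU
= 630,280 / 100,000 = 6.303 therm
Cost = 6.303 × €0.711/therm = €4.48 ≈ €4

€4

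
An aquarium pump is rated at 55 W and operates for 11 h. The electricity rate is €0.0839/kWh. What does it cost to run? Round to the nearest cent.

€0.05

Energy = 55 W × 11 h = 605 Wh = 0.605 kWh
Cost = 0.605 kWh × €0.0839/kWh = €0.05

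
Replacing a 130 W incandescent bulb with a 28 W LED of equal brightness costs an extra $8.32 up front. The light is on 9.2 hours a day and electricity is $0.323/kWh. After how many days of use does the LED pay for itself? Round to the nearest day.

Power saved = 130 − 28 = 102 W
Daily energy saved = 102 W × 9.2 h = 938.4 Wh = 0.9384 kWh
Daily savings = 0.9384 × $0.323 = $0.3031
Payback = $8.32 / $0.3031 per day = 27.45 days

27 days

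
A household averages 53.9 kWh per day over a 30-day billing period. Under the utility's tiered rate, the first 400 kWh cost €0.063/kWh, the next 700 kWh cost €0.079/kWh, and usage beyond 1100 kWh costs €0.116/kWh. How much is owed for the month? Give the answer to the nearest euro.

Usage = 53.9 kWh/day × 30 days = 1617 kWh
First 400 kWh × €0.063 = €25.20
Next 700 kWh × €0.079 = €55.30
Remaining 517 kWh × €0.116 = €59.97
Total = €140.47 ≈ €140

€140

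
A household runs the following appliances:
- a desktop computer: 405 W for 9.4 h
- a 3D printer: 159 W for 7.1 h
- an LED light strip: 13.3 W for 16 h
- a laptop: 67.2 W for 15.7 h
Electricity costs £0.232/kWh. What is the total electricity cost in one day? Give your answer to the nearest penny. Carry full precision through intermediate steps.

£1.44

desktop computer: 405 W × 9.4 h = 3,807 Wh = 3.807 kWh
3D printer: 159 W × 7.1 h = 1,129 Wh = 1.129 kWh
LED light strip: 13.3 W × 16 h = 213 Wh = 0.2128 kWh
laptop: 67.2 W × 15.7 h = 1,055 Wh = 1.055 kWh
Total energy = 3.807 + 1.129 + 0.2128 + 1.055 = 6.204 kWh
Cost = 6.204 kWh × £0.232 = £1.44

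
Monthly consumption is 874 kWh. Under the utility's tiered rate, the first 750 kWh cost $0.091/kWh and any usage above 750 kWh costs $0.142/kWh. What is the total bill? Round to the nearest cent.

$85.86

First 750 kWh × $0.091 = $68.25
Remaining 124 kWh × $0.142 = $17.61
Total = $85.86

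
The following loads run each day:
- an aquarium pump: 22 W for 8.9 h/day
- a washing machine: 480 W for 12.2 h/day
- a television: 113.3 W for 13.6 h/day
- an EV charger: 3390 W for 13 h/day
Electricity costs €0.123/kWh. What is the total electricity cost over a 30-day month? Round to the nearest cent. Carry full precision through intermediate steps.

aquarium pump: 22 W × 8.9 h × 30 d = 5,874 Wh = 5.874 kWh
washing machine: 480 W × 12.2 h × 30 d = 175,680 Wh = 175.7 kWh
television: 113.3 W × 13.6 h × 30 d = 46,226 Wh = 46.23 kWh
EV charger: 3390 W × 13 h × 30 d = 1,322,100 Wh = 1,322 kWh
Total energy = 5.874 + 175.7 + 46.23 + 1,322 = 1,550 kWh
Cost = 1,550 kWh × €0.123 = €190.64

€190.64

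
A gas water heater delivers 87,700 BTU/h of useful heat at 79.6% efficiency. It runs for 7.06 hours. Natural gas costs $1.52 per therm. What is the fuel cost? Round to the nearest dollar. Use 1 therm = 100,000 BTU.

Heat delivered = 87,700 BTU/h × 7.06 h = 619,162 BTU
Gas input = 619,162 / 0.796 = 777,842 BTU
= 777,842 / 100,000 = 7.778 therm
Cost = 7.778 × $1.52/therm = $11.82 ≈ $12

$12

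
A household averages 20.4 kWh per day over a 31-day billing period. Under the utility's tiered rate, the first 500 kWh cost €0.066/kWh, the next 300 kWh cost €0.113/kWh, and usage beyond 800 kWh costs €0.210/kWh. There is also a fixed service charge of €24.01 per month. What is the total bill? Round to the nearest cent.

€71.97

Usage = 20.4 kWh/day × 31 days = 632.4 kWh
First 500 kWh × €0.066 = €33.00
Next 132.4 kWh × €0.113 = €14.96
Remaining tier: 0 kWh (not reached)
Energy charge = €47.96; + service €24.01 = €71.97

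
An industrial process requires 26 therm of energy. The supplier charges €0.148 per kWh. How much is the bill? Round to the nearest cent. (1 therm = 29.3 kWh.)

€112.75

26 therm × (29.3 kWh/therm) = 761.8 kWh
Cost = 761.8 kWh × €0.148/kWh = €112.75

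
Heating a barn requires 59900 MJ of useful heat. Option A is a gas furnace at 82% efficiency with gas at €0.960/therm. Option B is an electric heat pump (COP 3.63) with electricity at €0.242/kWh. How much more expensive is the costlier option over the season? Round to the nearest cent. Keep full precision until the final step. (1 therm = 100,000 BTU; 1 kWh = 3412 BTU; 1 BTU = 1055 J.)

€444.65

Heat load = 59900 MJ = 59,900,000,000 J / 1055 = 56,777,251 BTU
Gas: input = 56,777,251 / 0.82 = 69,240,550 BTU = 692.4 therm → 692.4 × €0.960 = €664.71
Heat pump: 56,777,251 BTU / 3412 = 16,640 kWh heat; / 3.63 = 4,584 kWh in → × €0.242 = €1,109.36
Difference = |€664.71 − €1,109.36| = €444.65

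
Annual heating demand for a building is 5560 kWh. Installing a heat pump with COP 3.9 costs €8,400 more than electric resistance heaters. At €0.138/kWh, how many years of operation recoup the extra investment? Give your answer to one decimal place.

Resistance: 5560 kWh × €0.138 = €767.28/yr
Heat pump: 5560 / 3.9 = 1426 kWh in → × €0.138 = €196.74/yr
Annual savings = €570.54
Payback = €8,400 / €570.54 = 14.7 years

14.7 years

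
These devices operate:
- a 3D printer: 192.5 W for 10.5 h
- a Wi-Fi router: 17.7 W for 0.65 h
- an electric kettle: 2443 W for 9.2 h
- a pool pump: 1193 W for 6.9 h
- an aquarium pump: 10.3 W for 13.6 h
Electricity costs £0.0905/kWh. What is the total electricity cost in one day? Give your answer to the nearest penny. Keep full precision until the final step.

£2.98

3D printer: 192.5 W × 10.5 h = 2,021 Wh = 2.021 kWh
Wi-Fi router: 17.7 W × 0.65 h = 12 Wh = 0.01151 kWh
electric kettle: 2443 W × 9.2 h = 22,476 Wh = 22.48 kWh
pool pump: 1193 W × 6.9 h = 8,232 Wh = 8.232 kWh
aquarium pump: 10.3 W × 13.6 h = 140 Wh = 0.1401 kWh
Total energy = 2.021 + 0.01151 + 22.48 + 8.232 + 0.1401 = 32.88 kWh
Cost = 32.88 kWh × £0.0905 = £2.98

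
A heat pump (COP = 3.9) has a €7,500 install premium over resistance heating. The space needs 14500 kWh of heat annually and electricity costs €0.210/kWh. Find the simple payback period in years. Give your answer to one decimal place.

3.3 years

Resistance: 14500 kWh × €0.210 = €3,045.00/yr
Heat pump: 14500 / 3.9 = 3718 kWh in → × €0.210 = €780.77/yr
Annual savings = €2,264.23
Payback = €7,500 / €2,264.23 = 3.31 years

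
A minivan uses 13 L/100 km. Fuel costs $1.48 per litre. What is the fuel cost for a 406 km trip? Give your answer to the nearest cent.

$78.11

Fuel = 13 L/100 km × 406 km / 100 = 52.78 L
Cost = 52.78 L × $1.48/L = $78.11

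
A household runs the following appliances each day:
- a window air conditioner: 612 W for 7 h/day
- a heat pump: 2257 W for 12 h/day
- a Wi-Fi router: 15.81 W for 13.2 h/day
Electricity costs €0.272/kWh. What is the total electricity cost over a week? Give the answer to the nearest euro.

window air conditioner: 612 W × 7 h × 7 d = 29,988 Wh = 29.99 kWh
heat pump: 2257 W × 12 h × 7 d = 189,588 Wh = 189.6 kWh
Wi-Fi router: 15.81 W × 13.2 h × 7 d = 1,461 Wh = 1.461 kWh
Total energy = 29.99 + 189.6 + 1.461 = 221 kWh
Cost = 221 kWh × €0.272 = €60.12 ≈ €60

€60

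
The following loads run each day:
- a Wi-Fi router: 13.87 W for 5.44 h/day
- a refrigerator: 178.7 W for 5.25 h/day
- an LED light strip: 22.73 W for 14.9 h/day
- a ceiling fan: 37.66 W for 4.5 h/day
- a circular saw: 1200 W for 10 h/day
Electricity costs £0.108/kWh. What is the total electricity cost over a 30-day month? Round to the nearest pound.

Wi-Fi router: 13.87 W × 5.44 h × 30 d = 2,264 Wh = 2.264 kWh
refrigerator: 178.7 W × 5.25 h × 30 d = 28,145 Wh = 28.15 kWh
LED light strip: 22.73 W × 14.9 h × 30 d = 10,160 Wh = 10.16 kWh
ceiling fan: 37.66 W × 4.5 h × 30 d = 5,084 Wh = 5.084 kWh
circular saw: 1200 W × 10 h × 30 d = 360,000 Wh = 360 kWh
Total energy = 2.264 + 28.15 + 10.16 + 5.084 + 360 = 405.7 kWh
Cost = 405.7 kWh × £0.108 = £43.81 ≈ £44

£44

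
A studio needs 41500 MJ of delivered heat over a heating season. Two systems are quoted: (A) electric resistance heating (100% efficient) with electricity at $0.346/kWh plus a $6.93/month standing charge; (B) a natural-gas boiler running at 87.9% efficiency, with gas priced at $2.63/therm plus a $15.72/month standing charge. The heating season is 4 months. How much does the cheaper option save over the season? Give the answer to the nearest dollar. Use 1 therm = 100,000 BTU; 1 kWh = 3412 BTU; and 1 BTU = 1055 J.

Heat load = 41500 MJ = 41,500,000,000 J / 1055 = 39,336,493 BTU
Gas: input = 39,336,493 / 0.879 = 44,751,414 BTU = 447.5 therm → 447.5 × $2.63 = $1,176.96; + 4 × $15.72 standing = $1,239.84
Electric: 39,336,493 BTU / 3412 = 11,530 kWh → × $0.346 = $3,988.99; + 4 × $6.93 standing = $4,016.71
Difference = |$1,239.84 − $4,016.71| = $2,776.87 ≈ $2777

$2777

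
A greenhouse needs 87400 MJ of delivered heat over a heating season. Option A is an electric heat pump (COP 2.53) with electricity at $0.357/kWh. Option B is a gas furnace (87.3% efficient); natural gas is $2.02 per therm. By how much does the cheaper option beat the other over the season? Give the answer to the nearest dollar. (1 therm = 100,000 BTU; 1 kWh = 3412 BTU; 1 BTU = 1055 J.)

$1509

Heat load = 87400 MJ = 87,400,000,000 J / 1055 = 82,843,602 BTU
Gas: input = 82,843,602 / 0.873 = 94,895,306 BTU = 949 therm → 949 × $2.02 = $1,916.89
Heat pump: 82,843,602 BTU / 3412 = 24,280 kWh heat; / 2.53 = 9,597 kWh in → × $0.357 = $3,426.08
Difference = |$1,916.89 − $3,426.08| = $1,509.20 ≈ $1509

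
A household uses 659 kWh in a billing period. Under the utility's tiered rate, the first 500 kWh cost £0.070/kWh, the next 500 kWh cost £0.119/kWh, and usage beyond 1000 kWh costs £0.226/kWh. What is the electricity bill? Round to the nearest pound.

First 500 kWh × £0.070 = £35.00
Next 159 kWh × £0.119 = £18.92
Remaining tier: 0 kWh (not reached)
Total = £53.92 ≈ £54

£54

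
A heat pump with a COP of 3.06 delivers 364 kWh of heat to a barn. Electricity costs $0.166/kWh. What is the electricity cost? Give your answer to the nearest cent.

Electrical input = 364 kWh / 3.06 = 119 kWh
Cost = 119 × $0.166/kWh = $19.75

$19.75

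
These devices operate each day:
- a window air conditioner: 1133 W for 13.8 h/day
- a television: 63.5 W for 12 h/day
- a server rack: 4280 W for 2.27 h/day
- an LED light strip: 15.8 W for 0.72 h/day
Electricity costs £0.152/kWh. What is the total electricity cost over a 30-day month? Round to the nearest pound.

window air conditioner: 1133 W × 13.8 h × 30 d = 469,062 Wh = 469.1 kWh
television: 63.5 W × 12 h × 30 d = 22,860 Wh = 22.86 kWh
server rack: 4280 W × 2.27 h × 30 d = 291,468 Wh = 291.5 kWh
LED light strip: 15.8 W × 0.72 h × 30 d = 341 Wh = 0.3413 kWh
Total energy = 469.1 + 22.86 + 291.5 + 0.3413 = 783.7 kWh
Cost = 783.7 kWh × £0.152 = £119.13 ≈ £119

£119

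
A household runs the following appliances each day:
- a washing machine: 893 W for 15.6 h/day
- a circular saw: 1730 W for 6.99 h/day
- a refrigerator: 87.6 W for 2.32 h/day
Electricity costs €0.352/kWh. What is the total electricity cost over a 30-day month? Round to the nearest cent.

washing machine: 893 W × 15.6 h × 30 d = 417,924 Wh = 417.9 kWh
circular saw: 1730 W × 6.99 h × 30 d = 362,781 Wh = 362.8 kWh
refrigerator: 87.6 W × 2.32 h × 30 d = 6,097 Wh = 6.097 kWh
Total energy = 417.9 + 362.8 + 6.097 = 786.8 kWh
Cost = 786.8 kWh × €0.352 = €276.95

€276.95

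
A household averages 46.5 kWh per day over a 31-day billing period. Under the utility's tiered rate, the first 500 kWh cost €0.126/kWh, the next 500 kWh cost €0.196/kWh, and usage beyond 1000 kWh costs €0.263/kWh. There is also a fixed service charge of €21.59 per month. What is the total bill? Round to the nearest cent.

Usage = 46.5 kWh/day × 31 days = 1441.5 kWh
First 500 kWh × €0.126 = €63.00
Next 500 kWh × €0.196 = €98.00
Remaining 441.5 kWh × €0.263 = €116.11
Energy charge = €277.11; + service €21.59 = €298.70

€298.70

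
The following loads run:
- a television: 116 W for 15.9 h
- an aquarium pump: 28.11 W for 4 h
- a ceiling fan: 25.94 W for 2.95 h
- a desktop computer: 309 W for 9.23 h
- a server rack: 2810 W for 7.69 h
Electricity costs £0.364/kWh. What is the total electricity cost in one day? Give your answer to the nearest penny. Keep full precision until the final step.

television: 116 W × 15.9 h = 1,844 Wh = 1.844 kWh
aquarium pump: 28.11 W × 4 h = 112 Wh = 0.1124 kWh
ceiling fan: 25.94 W × 2.95 h = 77 Wh = 0.07652 kWh
desktop computer: 309 W × 9.23 h = 2,852 Wh = 2.852 kWh
server rack: 2810 W × 7.69 h = 21,609 Wh = 21.61 kWh
Total energy = 1.844 + 0.1124 + 0.07652 + 2.852 + 21.61 = 26.49 kWh
Cost = 26.49 kWh × £0.364 = £9.64

£9.64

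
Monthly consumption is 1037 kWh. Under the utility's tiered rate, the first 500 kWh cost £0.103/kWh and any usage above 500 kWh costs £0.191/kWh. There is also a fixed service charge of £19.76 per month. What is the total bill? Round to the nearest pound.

£174

First 500 kWh × £0.103 = £51.50
Remaining 537 kWh × £0.191 = £102.57
Energy charge = £154.07; + service £19.76 = £173.83 ≈ £174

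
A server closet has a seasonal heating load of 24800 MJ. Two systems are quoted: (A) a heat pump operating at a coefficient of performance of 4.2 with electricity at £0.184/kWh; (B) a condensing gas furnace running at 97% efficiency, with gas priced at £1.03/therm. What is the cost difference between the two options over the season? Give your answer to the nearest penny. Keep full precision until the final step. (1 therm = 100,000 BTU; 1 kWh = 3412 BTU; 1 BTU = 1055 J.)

£52.22

Heat load = 24800 MJ = 24,800,000,000 J / 1055 = 23,507,109 BTU
Gas: input = 23,507,109 / 0.97 = 24,234,133 BTU = 242.3 therm → 242.3 × £1.03 = £249.61
Heat pump: 23,507,109 BTU / 3412 = 6,890 kWh heat; / 4.2 = 1,640 kWh in → × £0.184 = £301.83
Difference = |£249.61 − £301.83| = £52.22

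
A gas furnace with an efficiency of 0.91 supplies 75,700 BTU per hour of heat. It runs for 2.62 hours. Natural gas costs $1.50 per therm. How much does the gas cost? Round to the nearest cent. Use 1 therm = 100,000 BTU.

Heat delivered = 75,700 BTU/h × 2.62 h = 198,334 BTU
Gas input = 198,334 / 0.91 = 217,949 BTU
= 217,949 / 100,000 = 2.179 therm
Cost = 2.179 × $1.50/therm = $3.27

$3.27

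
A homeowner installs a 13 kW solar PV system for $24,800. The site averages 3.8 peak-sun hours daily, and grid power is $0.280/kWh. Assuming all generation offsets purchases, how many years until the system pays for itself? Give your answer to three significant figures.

Daily generation = 13 kW × 3.8 h = 49.4 kWh
Annual generation = 49.4 × 365 = 18031 kWh
Annual savings = 18031 × $0.280 = $5,048.68
Payback = $24,800 / $5,048.68 = 4.91 years

4.91 years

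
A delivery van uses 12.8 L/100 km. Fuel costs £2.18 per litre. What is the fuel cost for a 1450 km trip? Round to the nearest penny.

£404.61

Fuel = 12.8 L/100 km × 1450 km / 100 = 185.6 L
Cost = 185.6 L × £2.18/L = £404.61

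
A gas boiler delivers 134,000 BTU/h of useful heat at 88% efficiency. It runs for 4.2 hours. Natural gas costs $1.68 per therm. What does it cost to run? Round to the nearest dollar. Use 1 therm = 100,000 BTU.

$11

Heat delivered = 134,000 BTU/h × 4.2 h = 562,800 BTU
Gas input = 562,800 / 0.88 = 639,545 BTU
= 639,545 / 100,000 = 6.395 therm
Cost = 6.395 × $1.68/therm = $10.74 ≈ $11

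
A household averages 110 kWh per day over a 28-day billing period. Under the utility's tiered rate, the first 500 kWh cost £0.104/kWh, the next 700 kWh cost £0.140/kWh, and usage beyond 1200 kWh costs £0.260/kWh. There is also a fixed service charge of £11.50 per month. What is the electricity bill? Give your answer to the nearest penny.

£650.30

Usage = 110 kWh/day × 28 days = 3080 kWh
First 500 kWh × £0.104 = £52.00
Next 700 kWh × £0.140 = £98.00
Remaining 1880 kWh × £0.260 = £488.80
Energy charge = £638.80; + service £11.50 = £650.30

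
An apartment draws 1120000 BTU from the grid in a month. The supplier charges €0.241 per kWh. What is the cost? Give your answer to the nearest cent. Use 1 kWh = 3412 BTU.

€79.11

1120000 BTU × (0.00029308 kWh/BTU) = 328.3 kWh
Cost = 328.3 kWh × €0.241/kWh = €79.11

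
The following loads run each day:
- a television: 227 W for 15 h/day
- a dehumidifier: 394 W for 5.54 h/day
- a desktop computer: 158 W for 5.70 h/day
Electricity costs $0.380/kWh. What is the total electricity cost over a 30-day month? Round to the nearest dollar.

$74

television: 227 W × 15 h × 30 d = 102,150 Wh = 102.2 kWh
dehumidifier: 394 W × 5.54 h × 30 d = 65,483 Wh = 65.48 kWh
desktop computer: 158 W × 5.70 h × 30 d = 27,018 Wh = 27.02 kWh
Total energy = 102.2 + 65.48 + 27.02 = 194.7 kWh
Cost = 194.7 kWh × $0.380 = $73.97 ≈ $74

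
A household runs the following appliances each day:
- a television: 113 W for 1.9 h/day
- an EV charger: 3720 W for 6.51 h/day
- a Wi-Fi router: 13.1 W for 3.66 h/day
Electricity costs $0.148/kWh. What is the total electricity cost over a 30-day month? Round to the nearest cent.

$108.69

television: 113 W × 1.9 h × 30 d = 6,441 Wh = 6.441 kWh
EV charger: 3720 W × 6.51 h × 30 d = 726,516 Wh = 726.5 kWh
Wi-Fi router: 13.1 W × 3.66 h × 30 d = 1,438 Wh = 1.438 kWh
Total energy = 6.441 + 726.5 + 1.438 = 734.4 kWh
Cost = 734.4 kWh × $0.148 = $108.69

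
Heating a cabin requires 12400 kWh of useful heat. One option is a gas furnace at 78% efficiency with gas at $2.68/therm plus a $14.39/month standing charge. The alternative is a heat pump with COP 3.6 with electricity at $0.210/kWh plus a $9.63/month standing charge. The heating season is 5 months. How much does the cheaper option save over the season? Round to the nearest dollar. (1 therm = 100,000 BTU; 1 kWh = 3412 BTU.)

Heat load = 12400 kWh × 3412 = 42,308,800 BTU
Gas: input = 42,308,800 / 0.78 = 54,242,051 BTU = 542.4 therm → 542.4 × $2.68 = $1,453.69; + 5 × $14.39 standing = $1,525.64
Heat pump: 42,308,800 BTU / 3412 = 12,400 kWh heat; / 3.6 = 3,444 kWh in → × $0.210 = $723.33; + 5 × $9.63 standing = $771.48
Difference = |$1,525.64 − $771.48| = $754.15 ≈ $754

$754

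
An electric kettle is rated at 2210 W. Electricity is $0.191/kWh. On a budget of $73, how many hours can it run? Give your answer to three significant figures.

173 h

Energy budget = $73 / $0.191 per kWh = 382.2 kWh = 382,199 Wh
Runtime = 382,199 Wh / 2210 W = 172.9 h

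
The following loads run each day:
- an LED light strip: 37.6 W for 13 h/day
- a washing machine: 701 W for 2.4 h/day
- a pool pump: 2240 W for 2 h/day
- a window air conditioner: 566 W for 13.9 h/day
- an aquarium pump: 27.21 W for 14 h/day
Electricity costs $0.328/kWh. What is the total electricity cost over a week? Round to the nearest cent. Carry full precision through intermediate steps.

LED light strip: 37.6 W × 13 h × 7 d = 3,422 Wh = 3.422 kWh
washing machine: 701 W × 2.4 h × 7 d = 11,777 Wh = 11.78 kWh
pool pump: 2240 W × 2 h × 7 d = 31,360 Wh = 31.36 kWh
window air conditioner: 566 W × 13.9 h × 7 d = 55,072 Wh = 55.07 kWh
aquarium pump: 27.21 W × 14 h × 7 d = 2,667 Wh = 2.667 kWh
Total energy = 3.422 + 11.78 + 31.36 + 55.07 + 2.667 = 104.3 kWh
Cost = 104.3 kWh × $0.328 = $34.21

$34.21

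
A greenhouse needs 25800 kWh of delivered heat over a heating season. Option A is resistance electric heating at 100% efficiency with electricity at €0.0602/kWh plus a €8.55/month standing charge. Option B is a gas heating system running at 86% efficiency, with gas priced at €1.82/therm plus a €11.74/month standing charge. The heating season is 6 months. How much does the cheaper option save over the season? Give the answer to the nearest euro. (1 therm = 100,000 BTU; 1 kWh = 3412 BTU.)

€329

Heat load = 25800 kWh × 3412 = 88,029,600 BTU
Gas: input = 88,029,600 / 0.86 = 102,360,000 BTU = 1,024 therm → 1,024 × €1.82 = €1,862.95; + 6 × €11.74 standing = €1,933.39
Electric: 88,029,600 BTU / 3412 = 25,800 kWh → × €0.0602 = €1,553.16; + 6 × €8.55 standing = €1,604.46
Difference = |€1,933.39 − €1,604.46| = €328.93 ≈ €329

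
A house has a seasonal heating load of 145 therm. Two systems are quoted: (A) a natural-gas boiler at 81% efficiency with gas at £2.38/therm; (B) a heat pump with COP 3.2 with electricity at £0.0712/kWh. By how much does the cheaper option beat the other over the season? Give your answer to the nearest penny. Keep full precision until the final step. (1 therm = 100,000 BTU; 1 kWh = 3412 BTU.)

£331.49

Heat load = 145 therm × 100,000 = 14,500,000 BTU
Gas: input = 14,500,000 / 0.81 = 17,901,235 BTU = 179 therm → 179 × £2.38 = £426.05
Heat pump: 14,500,000 BTU / 3412 = 4,250 kWh heat; / 3.2 = 1,328 kWh in → × £0.0712 = £94.56
Difference = |£426.05 − £94.56| = £331.49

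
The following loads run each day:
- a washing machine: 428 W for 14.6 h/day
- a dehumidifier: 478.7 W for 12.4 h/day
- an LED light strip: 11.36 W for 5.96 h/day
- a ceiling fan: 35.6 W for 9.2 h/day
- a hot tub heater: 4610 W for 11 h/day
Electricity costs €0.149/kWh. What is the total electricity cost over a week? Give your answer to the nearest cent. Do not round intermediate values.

€66.01

washing machine: 428 W × 14.6 h × 7 d = 43,742 Wh = 43.74 kWh
dehumidifier: 478.7 W × 12.4 h × 7 d = 41,551 Wh = 41.55 kWh
LED light strip: 11.36 W × 5.96 h × 7 d = 474 Wh = 0.4739 kWh
ceiling fan: 35.6 W × 9.2 h × 7 d = 2,293 Wh = 2.293 kWh
hot tub heater: 4610 W × 11 h × 7 d = 354,970 Wh = 355 kWh
Total energy = 43.74 + 41.55 + 0.4739 + 2.293 + 355 = 443 kWh
Cost = 443 kWh × €0.149 = €66.01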